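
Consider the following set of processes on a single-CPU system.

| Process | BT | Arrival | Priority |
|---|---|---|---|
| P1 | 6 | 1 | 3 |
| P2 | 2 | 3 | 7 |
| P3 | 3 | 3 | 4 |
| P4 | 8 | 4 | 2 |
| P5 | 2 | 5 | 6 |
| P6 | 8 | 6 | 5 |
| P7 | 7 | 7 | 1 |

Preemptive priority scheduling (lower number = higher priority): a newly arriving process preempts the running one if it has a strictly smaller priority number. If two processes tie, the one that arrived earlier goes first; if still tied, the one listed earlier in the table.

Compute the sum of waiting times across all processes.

Gantt: | idle 0-1 | P1 1-4 | P4 4-7 | P7 7-14 | P4 14-19 | P1 19-22 | P3 22-25 | P6 25-33 | P5 33-35 | P2 35-37 |
Completion: P1=22  P2=37  P3=25  P4=19  P5=35  P6=33  P7=14
Waiting = turnaround − burst: P1=15, P2=32, P3=19, P4=7, P5=28, P6=19, P7=0
Total waiting = 15 + 32 + 19 + 7 + 28 + 19 + 0 = 120

120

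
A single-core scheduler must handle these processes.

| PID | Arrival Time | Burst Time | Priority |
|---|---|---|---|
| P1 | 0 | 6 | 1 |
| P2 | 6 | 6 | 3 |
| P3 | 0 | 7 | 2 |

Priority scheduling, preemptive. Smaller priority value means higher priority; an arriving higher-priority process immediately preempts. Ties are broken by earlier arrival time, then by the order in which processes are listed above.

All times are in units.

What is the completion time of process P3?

13

Gantt: | P1 0-6 | P3 6-13 | P2 13-19 |
Completion: P1=6  P2=19  P3=13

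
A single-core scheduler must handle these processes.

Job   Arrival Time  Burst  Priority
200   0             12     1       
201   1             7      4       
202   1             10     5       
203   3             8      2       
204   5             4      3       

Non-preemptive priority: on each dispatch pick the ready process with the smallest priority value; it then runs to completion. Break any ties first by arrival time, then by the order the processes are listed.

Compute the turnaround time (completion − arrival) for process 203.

Timeline: | 200 0-12 | 203 12-20 | 204 20-24 | 201 24-31 | 202 31-41 |
Completion: 200=12  201=31  202=41  203=20  204=24
Turnaround(203) = completion − arrival = 20 − 3 = 17

17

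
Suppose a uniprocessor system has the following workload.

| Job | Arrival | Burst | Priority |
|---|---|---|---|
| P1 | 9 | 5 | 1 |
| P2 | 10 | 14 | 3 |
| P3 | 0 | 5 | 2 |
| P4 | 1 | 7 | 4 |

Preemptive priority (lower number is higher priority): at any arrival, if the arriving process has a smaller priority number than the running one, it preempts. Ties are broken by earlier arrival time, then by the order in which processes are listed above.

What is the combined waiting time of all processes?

Timeline: | P3 0-5 | P4 5-9 | P1 9-14 | P2 14-28 | P4 28-31 |
Completion: P1=14  P2=28  P3=5  P4=31
Turnaround (C−A): P1=5  P2=18  P3=5  P4=30
Waiting = turnaround − burst: P1=0, P2=4, P3=0, P4=23
Total waiting = 0 + 4 + 0 + 23 = 27

27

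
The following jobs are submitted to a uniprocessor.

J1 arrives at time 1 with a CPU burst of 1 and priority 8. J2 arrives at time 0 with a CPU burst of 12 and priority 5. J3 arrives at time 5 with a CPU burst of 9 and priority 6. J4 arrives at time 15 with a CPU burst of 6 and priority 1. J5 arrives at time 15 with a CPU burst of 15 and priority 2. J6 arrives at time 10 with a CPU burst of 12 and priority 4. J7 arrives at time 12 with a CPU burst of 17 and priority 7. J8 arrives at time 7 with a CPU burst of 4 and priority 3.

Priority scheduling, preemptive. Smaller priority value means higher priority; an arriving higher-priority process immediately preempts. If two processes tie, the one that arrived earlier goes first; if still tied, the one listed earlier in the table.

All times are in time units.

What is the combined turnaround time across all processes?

Gantt: | J2 0-7 | J8 7-11 | J6 11-15 | J4 15-21 | J5 21-36 | J6 36-44 | J2 44-49 | J3 49-58 | J7 58-75 | J1 75-76 |
Completion: J1=76  J2=49  J3=58  J4=21  J5=36  J6=44  J7=75  J8=11
Turnaround = completion − arrival: J1=75, J2=49, J3=53, J4=6, J5=21, J6=34, J7=63, J8=4
Total turnaround = 75 + 49 + 53 + 6 + 21 + 34 + 63 + 4 = 305

305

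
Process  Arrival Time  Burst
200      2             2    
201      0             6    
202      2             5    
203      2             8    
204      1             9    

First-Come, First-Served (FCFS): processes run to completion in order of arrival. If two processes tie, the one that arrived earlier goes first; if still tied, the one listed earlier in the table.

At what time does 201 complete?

Gantt: | 201 0-6 | 204 6-15 | 200 15-17 | 202 17-22 | 203 22-30 |
Completion: 200=17  201=6  202=22  203=30  204=15

6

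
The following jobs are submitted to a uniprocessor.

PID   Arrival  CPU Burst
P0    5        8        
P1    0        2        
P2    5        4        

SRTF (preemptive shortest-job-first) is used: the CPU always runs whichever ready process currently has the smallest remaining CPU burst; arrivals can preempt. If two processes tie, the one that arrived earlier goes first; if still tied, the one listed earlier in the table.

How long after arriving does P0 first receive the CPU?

Schedule: | P1 0-2 | idle 2-5 | P2 5-9 | P0 9-17 |
Completion: P0=17  P1=2  P2=9
Response(P0) = first start − arrival = 9 − 5 = 4

4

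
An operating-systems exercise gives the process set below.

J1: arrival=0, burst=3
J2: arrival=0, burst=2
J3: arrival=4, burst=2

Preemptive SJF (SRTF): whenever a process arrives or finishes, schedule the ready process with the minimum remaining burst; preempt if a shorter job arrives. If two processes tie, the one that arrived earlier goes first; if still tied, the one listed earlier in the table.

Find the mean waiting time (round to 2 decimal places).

Timeline: | J2 0-2 | J1 2-5 | J3 5-7 |
Completion: J1=5  J2=2  J3=7
Waiting times: J1=2, J2=0, J3=1
Average waiting = (2+0+1) / 3 = 3/3 = 1.00

1.00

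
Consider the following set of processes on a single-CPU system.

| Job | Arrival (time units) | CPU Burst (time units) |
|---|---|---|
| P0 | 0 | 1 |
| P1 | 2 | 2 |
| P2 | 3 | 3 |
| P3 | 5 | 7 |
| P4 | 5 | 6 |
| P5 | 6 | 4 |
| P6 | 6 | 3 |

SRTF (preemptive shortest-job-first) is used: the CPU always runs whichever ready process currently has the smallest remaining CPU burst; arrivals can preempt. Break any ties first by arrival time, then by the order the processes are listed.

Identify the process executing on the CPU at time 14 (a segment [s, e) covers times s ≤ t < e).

Timeline: | P0 0-1 | idle 1-2 | P1 2-4 | P2 4-7 | P6 7-10 | P5 10-14 | P4 14-20 | P3 20-27 |
Completion: P0=1  P1=4  P2=7  P3=27  P4=20  P5=14  P6=10

P4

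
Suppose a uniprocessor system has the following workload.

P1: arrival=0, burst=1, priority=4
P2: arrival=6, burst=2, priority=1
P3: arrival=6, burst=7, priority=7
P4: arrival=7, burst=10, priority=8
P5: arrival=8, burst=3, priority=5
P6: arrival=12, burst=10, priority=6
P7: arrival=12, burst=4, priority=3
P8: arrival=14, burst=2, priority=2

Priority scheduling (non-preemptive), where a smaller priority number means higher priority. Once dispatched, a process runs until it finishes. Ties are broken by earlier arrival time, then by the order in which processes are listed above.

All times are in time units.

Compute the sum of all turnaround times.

95

Gantt: | P1 0-1 | idle 1-6 | P2 6-8 | P5 8-11 | P3 11-18 | P8 18-20 | P7 20-24 | P6 24-34 | P4 34-44 |
Completion: P1=1  P2=8  P3=18  P4=44  P5=11  P6=34  P7=24  P8=20
Turnaround = completion − arrival: P1=1, P2=2, P3=12, P4=37, P5=3, P6=22, P7=12, P8=6
Total turnaround = 1 + 2 + 12 + 37 + 3 + 22 + 12 + 6 = 95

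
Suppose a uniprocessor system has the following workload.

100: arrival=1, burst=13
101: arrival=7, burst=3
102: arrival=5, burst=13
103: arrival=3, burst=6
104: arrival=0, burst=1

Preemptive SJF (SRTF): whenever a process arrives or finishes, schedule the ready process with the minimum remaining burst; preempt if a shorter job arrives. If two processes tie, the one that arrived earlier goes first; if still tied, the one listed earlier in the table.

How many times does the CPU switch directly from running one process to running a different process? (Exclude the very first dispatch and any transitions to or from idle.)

Schedule: | 104 0-1 | 100 1-3 | 103 3-9 | 101 9-12 | 100 12-23 | 102 23-36 |
Completion: 100=23  101=12  102=36  103=9  104=1
Turnaround (C−A): 100=22  101=5  102=31  103=6  104=1

5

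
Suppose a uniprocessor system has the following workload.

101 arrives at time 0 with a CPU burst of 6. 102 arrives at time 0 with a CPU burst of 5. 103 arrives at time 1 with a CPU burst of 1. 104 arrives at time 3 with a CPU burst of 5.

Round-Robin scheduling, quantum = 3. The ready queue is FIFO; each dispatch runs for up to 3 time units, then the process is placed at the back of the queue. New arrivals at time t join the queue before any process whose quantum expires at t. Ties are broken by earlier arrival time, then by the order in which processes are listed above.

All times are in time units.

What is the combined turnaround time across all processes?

48

Gantt: | 101 0-3 | 102 3-6 | 103 6-7 | 104 7-10 | 101 10-13 | 102 13-15 | 104 15-17 |
Completion: 101=13  102=15  103=7  104=17
Turnaround = completion − arrival: 101=13, 102=15, 103=6, 104=14
Total turnaround = 13 + 15 + 6 + 14 = 48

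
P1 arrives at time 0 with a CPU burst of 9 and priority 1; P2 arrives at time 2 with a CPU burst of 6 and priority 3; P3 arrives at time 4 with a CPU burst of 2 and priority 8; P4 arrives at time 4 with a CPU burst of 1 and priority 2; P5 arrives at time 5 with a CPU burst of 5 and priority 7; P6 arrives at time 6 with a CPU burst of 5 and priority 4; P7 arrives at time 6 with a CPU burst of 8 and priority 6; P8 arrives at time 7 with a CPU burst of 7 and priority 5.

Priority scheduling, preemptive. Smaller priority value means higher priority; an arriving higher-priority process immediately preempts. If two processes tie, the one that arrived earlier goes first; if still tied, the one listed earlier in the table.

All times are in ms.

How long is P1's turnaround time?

Gantt: | P1 0-9 | P4 9-10 | P2 10-16 | P6 16-21 | P8 21-28 | P7 28-36 | P5 36-41 | P3 41-43 |
Completion: P1=9  P2=16  P3=43  P4=10  P5=41  P6=21  P7=36  P8=28
Turnaround (C−A): P1=9  P2=14  P3=39  P4=6  P5=36  P6=15  P7=30  P8=21
Turnaround(P1) = completion − arrival = 9 − 0 = 9

9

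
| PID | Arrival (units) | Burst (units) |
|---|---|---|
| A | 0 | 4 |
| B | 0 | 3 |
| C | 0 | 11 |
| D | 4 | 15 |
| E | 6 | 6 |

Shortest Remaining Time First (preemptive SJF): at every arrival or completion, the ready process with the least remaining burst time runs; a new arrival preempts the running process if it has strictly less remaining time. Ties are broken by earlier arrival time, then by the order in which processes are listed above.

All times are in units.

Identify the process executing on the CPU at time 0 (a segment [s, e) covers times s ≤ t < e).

Timeline: | B 0-3 | A 3-7 | E 7-13 | C 13-24 | D 24-39 |
Completion: A=7  B=3  C=24  D=39  E=13
Turnaround (C−A): A=7  B=3  C=24  D=35  E=7

B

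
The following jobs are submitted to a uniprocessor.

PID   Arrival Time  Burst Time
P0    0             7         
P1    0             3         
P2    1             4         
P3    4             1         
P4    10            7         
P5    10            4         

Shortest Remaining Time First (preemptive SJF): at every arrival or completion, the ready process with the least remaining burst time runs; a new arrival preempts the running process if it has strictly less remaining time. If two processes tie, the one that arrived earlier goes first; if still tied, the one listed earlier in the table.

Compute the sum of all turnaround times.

Timeline: | P1 0-3 | P2 3-4 | P3 4-5 | P2 5-8 | P0 8-10 | P5 10-14 | P0 14-19 | P4 19-26 |
Completion: P0=19  P1=3  P2=8  P3=5  P4=26  P5=14
Turnaround = completion − arrival: P0=19, P1=3, P2=7, P3=1, P4=16, P5=4
Total turnaround = 19 + 3 + 7 + 1 + 16 + 4 = 50

50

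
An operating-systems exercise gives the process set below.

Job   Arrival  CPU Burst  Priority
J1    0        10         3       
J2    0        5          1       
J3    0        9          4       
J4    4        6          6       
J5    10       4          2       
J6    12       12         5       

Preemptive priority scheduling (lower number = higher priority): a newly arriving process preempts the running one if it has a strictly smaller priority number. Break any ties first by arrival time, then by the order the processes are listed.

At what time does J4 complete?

Schedule: | J2 0-5 | J1 5-10 | J5 10-14 | J1 14-19 | J3 19-28 | J6 28-40 | J4 40-46 |
Completion: J1=19  J2=5  J3=28  J4=46  J5=14  J6=40

46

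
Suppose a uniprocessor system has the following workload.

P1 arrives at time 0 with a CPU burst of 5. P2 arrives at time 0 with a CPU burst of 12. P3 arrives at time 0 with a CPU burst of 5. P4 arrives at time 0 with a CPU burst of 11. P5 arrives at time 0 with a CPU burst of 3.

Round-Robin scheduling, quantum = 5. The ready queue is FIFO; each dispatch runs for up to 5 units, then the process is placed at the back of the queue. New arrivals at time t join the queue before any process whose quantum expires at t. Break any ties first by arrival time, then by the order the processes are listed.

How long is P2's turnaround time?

35

Gantt: | P1 0-5 | P2 5-10 | P3 10-15 | P4 15-20 | P5 20-23 | P2 23-28 | P4 28-33 | P2 33-35 | P4 35-36 |
Completion: P1=5  P2=35  P3=15  P4=36  P5=23
Turnaround (C−A): P1=5  P2=35  P3=15  P4=36  P5=23
Turnaround(P2) = completion − arrival = 35 − 0 = 35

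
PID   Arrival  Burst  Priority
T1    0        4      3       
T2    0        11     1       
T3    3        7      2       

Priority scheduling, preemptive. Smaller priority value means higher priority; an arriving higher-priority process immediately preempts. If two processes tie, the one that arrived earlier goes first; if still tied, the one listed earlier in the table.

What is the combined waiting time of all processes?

Gantt: | T2 0-11 | T3 11-18 | T1 18-22 |
Completion: T1=22  T2=11  T3=18
Waiting = turnaround − burst: T1=18, T2=0, T3=8
Total waiting = 18 + 0 + 8 = 26

26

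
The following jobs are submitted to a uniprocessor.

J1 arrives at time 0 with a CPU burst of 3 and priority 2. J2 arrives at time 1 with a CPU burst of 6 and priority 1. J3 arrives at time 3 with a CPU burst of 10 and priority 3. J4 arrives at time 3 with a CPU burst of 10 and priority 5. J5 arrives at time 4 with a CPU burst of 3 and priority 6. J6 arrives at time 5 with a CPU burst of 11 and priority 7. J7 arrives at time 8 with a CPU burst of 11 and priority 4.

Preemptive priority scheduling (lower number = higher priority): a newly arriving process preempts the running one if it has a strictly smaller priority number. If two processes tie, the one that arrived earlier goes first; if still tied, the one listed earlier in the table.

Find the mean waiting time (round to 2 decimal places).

Gantt: | J1 0-1 | J2 1-7 | J1 7-9 | J3 9-19 | J7 19-30 | J4 30-40 | J5 40-43 | J6 43-54 |
Completion: J1=9  J2=7  J3=19  J4=40  J5=43  J6=54  J7=30
Waiting times: J1=6, J2=0, J3=6, J4=27, J5=36, J6=38, J7=11
Average waiting = (6+0+6+27+36+38+11) / 7 = 124/7 = 17.71

17.71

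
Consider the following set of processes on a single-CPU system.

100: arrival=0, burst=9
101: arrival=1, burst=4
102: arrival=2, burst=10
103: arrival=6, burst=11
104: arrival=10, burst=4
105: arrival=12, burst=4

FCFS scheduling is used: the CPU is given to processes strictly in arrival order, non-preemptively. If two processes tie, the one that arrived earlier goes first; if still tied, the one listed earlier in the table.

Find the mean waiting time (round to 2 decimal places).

14.33

Gantt: | 100 0-9 | 101 9-13 | 102 13-23 | 103 23-34 | 104 34-38 | 105 38-42 |
Completion: 100=9  101=13  102=23  103=34  104=38  105=42
Turnaround (C−A): 100=9  101=12  102=21  103=28  104=28  105=30
Waiting times: 100=0, 101=8, 102=11, 103=17, 104=24, 105=26
Average waiting = (0+8+11+17+24+26) / 6 = 86/6 = 14.33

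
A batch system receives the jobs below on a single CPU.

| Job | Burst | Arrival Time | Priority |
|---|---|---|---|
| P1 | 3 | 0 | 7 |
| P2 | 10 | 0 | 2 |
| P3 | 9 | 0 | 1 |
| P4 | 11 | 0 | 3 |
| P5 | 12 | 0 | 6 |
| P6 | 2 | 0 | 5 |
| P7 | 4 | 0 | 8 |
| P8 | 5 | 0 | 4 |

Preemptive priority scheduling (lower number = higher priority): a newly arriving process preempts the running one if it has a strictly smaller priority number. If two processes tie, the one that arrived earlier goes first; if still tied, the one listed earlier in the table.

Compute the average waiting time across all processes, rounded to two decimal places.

Gantt: | P3 0-9 | P2 9-19 | P4 19-30 | P8 30-35 | P6 35-37 | P5 37-49 | P1 49-52 | P7 52-56 |
Completion: P1=52  P2=19  P3=9  P4=30  P5=49  P6=37  P7=56  P8=35
Waiting times: P1=49, P2=9, P3=0, P4=19, P5=37, P6=35, P7=52, P8=30
Average waiting = (49+9+0+19+37+35+52+30) / 8 = 231/8 = 28.88

28.88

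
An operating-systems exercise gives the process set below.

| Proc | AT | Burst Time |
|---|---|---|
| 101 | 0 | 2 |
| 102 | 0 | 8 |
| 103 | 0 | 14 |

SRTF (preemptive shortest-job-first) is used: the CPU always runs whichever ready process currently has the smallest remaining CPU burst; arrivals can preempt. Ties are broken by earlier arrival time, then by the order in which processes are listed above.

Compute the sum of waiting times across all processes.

12

Schedule: | 101 0-2 | 102 2-10 | 103 10-24 |
Completion: 101=2  102=10  103=24
Turnaround (C−A): 101=2  102=10  103=24
Waiting = turnaround − burst: 101=0, 102=2, 103=10
Total waiting = 0 + 2 + 10 = 12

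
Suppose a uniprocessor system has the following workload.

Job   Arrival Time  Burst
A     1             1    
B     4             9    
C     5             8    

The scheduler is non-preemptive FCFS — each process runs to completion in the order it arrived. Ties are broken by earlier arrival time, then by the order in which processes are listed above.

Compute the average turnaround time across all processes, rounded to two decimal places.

8.67

Schedule: | idle 0-1 | A 1-2 | idle 2-4 | B 4-13 | C 13-21 |
Completion: A=2  B=13  C=21
Turnaround (C−A): A=1  B=9  C=16
Turnaround times: A=1, B=9, C=16
Average turnaround = (1+9+16) / 3 = 26/3 = 8.67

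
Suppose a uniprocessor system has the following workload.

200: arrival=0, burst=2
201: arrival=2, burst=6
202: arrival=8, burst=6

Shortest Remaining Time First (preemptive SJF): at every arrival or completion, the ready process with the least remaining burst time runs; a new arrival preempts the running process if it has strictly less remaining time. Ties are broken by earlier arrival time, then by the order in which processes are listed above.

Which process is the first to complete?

Gantt: | 200 0-2 | 201 2-8 | 202 8-14 |
Completion: 200=2  201=8  202=14
Turnaround (C−A): 200=2  201=6  202=6
Finish order: 200 → 201 → 202

200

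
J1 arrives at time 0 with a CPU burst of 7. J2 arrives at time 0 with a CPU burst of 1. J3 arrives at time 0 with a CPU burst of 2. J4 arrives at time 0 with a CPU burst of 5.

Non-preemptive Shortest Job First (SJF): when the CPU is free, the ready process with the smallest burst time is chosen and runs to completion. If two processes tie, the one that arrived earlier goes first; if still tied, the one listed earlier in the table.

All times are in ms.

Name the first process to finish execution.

J2

Schedule: | J2 0-1 | J3 1-3 | J4 3-8 | J1 8-15 |
Completion: J1=15  J2=1  J3=3  J4=8
Turnaround (C−A): J1=15  J2=1  J3=3  J4=8
Finish order: J2 → J3 → J4 → J1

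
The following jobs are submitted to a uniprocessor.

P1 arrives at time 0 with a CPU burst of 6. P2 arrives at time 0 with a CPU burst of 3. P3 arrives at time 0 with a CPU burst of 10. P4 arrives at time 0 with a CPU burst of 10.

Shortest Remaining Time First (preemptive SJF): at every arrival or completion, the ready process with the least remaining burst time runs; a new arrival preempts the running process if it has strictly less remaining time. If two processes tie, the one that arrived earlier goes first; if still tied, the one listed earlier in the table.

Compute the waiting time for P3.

Timeline: | P2 0-3 | P1 3-9 | P3 9-19 | P4 19-29 |
Completion: P1=9  P2=3  P3=19  P4=29
Turnaround (C−A): P1=9  P2=3  P3=19  P4=29
Waiting(P3) = turnaround − burst = 19 − 10 = 9

9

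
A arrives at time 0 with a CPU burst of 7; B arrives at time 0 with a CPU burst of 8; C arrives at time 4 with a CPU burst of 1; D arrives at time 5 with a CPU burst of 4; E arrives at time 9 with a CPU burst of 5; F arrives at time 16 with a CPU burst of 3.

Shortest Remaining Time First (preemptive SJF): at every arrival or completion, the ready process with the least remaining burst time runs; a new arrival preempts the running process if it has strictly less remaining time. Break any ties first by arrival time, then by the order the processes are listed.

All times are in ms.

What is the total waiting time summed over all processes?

28

Timeline: | A 0-4 | C 4-5 | A 5-8 | D 8-12 | E 12-17 | F 17-20 | B 20-28 |
Completion: A=8  B=28  C=5  D=12  E=17  F=20
Turnaround (C−A): A=8  B=28  C=1  D=7  E=8  F=4
Waiting = turnaround − burst: A=1, B=20, C=0, D=3, E=3, F=1
Total waiting = 1 + 20 + 0 + 3 + 3 + 1 = 28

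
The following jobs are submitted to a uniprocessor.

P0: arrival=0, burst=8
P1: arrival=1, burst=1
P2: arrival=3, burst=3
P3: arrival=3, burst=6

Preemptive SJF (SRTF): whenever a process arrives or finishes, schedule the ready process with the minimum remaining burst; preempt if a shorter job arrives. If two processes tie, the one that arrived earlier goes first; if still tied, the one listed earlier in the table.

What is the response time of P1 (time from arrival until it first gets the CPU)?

0

Gantt: | P0 0-1 | P1 1-2 | P0 2-3 | P2 3-6 | P0 6-12 | P3 12-18 |
Completion: P0=12  P1=2  P2=6  P3=18
Turnaround (C−A): P0=12  P1=1  P2=3  P3=15
Response(P1) = first start − arrival = 1 − 1 = 0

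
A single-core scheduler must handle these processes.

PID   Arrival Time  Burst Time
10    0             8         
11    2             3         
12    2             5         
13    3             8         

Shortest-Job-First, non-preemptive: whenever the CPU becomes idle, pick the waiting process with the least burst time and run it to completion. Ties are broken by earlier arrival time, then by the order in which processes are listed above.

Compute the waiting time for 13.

13

Timeline: | 10 0-8 | 11 8-11 | 12 11-16 | 13 16-24 |
Completion: 10=8  11=11  12=16  13=24
Waiting(13) = turnaround − burst = 21 − 8 = 13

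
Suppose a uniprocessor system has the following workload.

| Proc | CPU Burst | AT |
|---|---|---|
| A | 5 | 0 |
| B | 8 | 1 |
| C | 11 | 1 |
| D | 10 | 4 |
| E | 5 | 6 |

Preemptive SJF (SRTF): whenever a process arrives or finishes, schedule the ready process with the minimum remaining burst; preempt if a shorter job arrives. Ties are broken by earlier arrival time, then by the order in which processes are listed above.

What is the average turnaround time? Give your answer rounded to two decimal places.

Gantt: | A 0-5 | B 5-6 | E 6-11 | B 11-18 | D 18-28 | C 28-39 |
Completion: A=5  B=18  C=39  D=28  E=11
Turnaround (C−A): A=5  B=17  C=38  D=24  E=5
Turnaround times: A=5, B=17, C=38, D=24, E=5
Average turnaround = (5+17+38+24+5) / 5 = 89/5 = 17.80

17.80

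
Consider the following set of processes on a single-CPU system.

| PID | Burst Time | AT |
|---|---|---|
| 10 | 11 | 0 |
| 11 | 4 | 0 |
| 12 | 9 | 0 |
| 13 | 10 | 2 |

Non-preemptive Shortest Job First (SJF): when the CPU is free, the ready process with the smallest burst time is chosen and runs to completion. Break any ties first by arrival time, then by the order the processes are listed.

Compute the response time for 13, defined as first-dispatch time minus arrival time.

11

Timeline: | 11 0-4 | 12 4-13 | 13 13-23 | 10 23-34 |
Completion: 10=34  11=4  12=13  13=23
Turnaround (C−A): 10=34  11=4  12=13  13=21
Response(13) = first start − arrival = 13 − 2 = 11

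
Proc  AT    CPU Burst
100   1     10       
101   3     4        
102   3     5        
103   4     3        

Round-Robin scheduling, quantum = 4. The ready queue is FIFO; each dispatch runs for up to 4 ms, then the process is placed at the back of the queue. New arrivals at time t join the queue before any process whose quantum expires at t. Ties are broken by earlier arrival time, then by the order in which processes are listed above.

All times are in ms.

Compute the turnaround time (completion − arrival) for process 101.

6

Schedule: | idle 0-1 | 100 1-5 | 101 5-9 | 102 9-13 | 103 13-16 | 100 16-20 | 102 20-21 | 100 21-23 |
Completion: 100=23  101=9  102=21  103=16
Turnaround (C−A): 100=22  101=6  102=18  103=12
Turnaround(101) = completion − arrival = 9 − 3 = 6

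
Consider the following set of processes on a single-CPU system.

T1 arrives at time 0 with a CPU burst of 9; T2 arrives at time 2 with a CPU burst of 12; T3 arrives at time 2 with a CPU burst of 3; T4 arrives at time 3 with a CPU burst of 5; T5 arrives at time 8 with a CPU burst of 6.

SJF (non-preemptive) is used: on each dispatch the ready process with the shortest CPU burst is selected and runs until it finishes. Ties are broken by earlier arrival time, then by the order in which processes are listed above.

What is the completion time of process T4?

Schedule: | T1 0-9 | T3 9-12 | T4 12-17 | T5 17-23 | T2 23-35 |
Completion: T1=9  T2=35  T3=12  T4=17  T5=23

17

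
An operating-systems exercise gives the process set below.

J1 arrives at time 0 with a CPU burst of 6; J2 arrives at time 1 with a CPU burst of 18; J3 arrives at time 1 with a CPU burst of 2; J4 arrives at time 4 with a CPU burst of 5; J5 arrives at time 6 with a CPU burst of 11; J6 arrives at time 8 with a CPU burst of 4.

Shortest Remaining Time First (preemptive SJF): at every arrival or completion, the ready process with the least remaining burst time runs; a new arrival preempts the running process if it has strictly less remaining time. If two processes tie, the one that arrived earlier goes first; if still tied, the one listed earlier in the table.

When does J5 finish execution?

28

Timeline: | J1 0-1 | J3 1-3 | J1 3-8 | J6 8-12 | J4 12-17 | J5 17-28 | J2 28-46 |
Completion: J1=8  J2=46  J3=3  J4=17  J5=28  J6=12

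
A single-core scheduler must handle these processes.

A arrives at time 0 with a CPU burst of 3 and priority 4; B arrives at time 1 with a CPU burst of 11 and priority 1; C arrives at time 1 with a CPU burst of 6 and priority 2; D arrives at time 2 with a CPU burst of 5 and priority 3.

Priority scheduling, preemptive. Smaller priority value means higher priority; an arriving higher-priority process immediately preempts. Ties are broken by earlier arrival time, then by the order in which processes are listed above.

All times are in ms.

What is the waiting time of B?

0

Timeline: | A 0-1 | B 1-12 | C 12-18 | D 18-23 | A 23-25 |
Completion: A=25  B=12  C=18  D=23
Turnaround (C−A): A=25  B=11  C=17  D=21
Waiting(B) = turnaround − burst = 11 − 11 = 0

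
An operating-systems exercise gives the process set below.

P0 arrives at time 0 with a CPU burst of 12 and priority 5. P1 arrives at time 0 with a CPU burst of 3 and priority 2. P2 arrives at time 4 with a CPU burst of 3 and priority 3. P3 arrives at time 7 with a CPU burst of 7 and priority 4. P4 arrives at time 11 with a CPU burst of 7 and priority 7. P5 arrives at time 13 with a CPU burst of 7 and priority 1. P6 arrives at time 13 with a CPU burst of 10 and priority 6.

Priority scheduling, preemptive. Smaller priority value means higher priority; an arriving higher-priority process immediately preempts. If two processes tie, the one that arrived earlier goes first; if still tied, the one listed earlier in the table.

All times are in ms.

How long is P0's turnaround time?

32

Timeline: | P1 0-3 | P0 3-4 | P2 4-7 | P3 7-13 | P5 13-20 | P3 20-21 | P0 21-32 | P6 32-42 | P4 42-49 |
Completion: P0=32  P1=3  P2=7  P3=21  P4=49  P5=20  P6=42
Turnaround(P0) = completion − arrival = 32 − 0 = 32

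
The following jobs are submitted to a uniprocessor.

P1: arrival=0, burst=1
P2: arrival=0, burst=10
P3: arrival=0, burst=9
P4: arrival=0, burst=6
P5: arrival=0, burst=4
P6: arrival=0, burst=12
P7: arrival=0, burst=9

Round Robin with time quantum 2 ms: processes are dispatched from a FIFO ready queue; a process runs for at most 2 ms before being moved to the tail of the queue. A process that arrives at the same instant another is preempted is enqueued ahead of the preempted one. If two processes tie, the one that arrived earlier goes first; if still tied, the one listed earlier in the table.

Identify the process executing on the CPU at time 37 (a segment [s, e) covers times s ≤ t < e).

P3

Gantt: | P1 0-1 | P2 1-3 | P3 3-5 | P4 5-7 | P5 7-9 | P6 9-11 | P7 11-13 | P2 13-15 | P3 15-17 | P4 17-19 | P5 19-21 | P6 21-23 | P7 23-25 | P2 25-27 | P3 27-29 | P4 29-31 | P6 31-33 | P7 33-35 | P2 35-37 | P3 37-39 | P6 39-41 | P7 41-43 | P2 43-45 | P3 45-46 | P6 46-48 | P7 48-49 | P6 49-51 |
Completion: P1=1  P2=45  P3=46  P4=31  P5=21  P6=51  P7=49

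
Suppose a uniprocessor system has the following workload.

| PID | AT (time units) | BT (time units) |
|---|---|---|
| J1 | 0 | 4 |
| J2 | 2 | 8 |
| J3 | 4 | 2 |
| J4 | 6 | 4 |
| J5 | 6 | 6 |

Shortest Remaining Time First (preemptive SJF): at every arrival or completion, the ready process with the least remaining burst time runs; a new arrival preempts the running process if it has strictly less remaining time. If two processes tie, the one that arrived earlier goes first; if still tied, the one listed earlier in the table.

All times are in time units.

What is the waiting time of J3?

0

Gantt: | J1 0-4 | J3 4-6 | J4 6-10 | J5 10-16 | J2 16-24 |
Completion: J1=4  J2=24  J3=6  J4=10  J5=16
Turnaround (C−A): J1=4  J2=22  J3=2  J4=4  J5=10
Waiting(J3) = turnaround − burst = 2 − 2 = 0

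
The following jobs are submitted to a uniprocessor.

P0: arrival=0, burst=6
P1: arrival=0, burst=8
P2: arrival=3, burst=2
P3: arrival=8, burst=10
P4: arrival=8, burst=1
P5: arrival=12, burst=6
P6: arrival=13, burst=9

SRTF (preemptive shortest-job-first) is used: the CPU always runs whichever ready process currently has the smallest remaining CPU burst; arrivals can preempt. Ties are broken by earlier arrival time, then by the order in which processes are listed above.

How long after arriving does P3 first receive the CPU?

Schedule: | P0 0-3 | P2 3-5 | P0 5-8 | P4 8-9 | P1 9-17 | P5 17-23 | P6 23-32 | P3 32-42 |
Completion: P0=8  P1=17  P2=5  P3=42  P4=9  P5=23  P6=32
Turnaround (C−A): P0=8  P1=17  P2=2  P3=34  P4=1  P5=11  P6=19
Response(P3) = first start − arrival = 32 − 8 = 24

24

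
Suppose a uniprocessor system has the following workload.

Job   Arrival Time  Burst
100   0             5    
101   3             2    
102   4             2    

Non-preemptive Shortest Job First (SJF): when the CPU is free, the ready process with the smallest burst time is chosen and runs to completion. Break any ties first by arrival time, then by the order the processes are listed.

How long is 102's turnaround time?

5

Gantt: | 100 0-5 | 101 5-7 | 102 7-9 |
Completion: 100=5  101=7  102=9
Turnaround(102) = completion − arrival = 9 − 4 = 5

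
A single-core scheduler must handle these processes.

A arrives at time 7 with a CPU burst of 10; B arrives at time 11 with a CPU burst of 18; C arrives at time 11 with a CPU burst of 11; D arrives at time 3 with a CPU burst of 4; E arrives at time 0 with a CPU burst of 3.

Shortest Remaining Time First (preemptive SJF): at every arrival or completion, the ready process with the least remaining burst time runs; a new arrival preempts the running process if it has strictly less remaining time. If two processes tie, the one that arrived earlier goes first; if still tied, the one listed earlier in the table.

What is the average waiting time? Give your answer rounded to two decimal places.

Gantt: | E 0-3 | D 3-7 | A 7-17 | C 17-28 | B 28-46 |
Completion: A=17  B=46  C=28  D=7  E=3
Waiting times: A=0, B=17, C=6, D=0, E=0
Average waiting = (0+17+6+0+0) / 5 = 23/5 = 4.60

4.60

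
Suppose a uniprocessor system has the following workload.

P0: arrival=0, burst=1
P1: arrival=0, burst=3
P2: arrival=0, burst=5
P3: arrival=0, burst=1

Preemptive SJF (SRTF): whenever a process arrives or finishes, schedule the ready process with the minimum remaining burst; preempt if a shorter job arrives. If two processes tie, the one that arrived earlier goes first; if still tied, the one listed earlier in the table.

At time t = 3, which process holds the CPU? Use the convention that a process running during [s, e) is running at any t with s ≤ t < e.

P1

Timeline: | P0 0-1 | P3 1-2 | P1 2-5 | P2 5-10 |
Completion: P0=1  P1=5  P2=10  P3=2
Turnaround (C−A): P0=1  P1=5  P2=10  P3=2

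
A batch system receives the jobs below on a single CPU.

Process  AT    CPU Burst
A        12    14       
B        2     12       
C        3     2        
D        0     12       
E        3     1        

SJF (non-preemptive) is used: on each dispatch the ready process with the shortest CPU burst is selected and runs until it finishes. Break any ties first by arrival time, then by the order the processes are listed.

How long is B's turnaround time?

25

Schedule: | D 0-12 | E 12-13 | C 13-15 | B 15-27 | A 27-41 |
Completion: A=41  B=27  C=15  D=12  E=13
Turnaround (C−A): A=29  B=25  C=12  D=12  E=10
Turnaround(B) = completion − arrival = 27 − 2 = 25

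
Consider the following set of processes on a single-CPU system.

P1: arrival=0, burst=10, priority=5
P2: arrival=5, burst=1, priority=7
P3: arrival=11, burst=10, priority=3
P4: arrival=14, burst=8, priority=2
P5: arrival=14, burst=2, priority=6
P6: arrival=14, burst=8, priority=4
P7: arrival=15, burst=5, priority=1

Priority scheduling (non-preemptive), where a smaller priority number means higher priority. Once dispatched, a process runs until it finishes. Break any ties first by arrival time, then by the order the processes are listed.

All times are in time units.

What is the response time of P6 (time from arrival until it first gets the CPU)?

20

Timeline: | P1 0-10 | P2 10-11 | P3 11-21 | P7 21-26 | P4 26-34 | P6 34-42 | P5 42-44 |
Completion: P1=10  P2=11  P3=21  P4=34  P5=44  P6=42  P7=26
Turnaround (C−A): P1=10  P2=6  P3=10  P4=20  P5=30  P6=28  P7=11
Response(P6) = first start − arrival = 34 − 14 = 20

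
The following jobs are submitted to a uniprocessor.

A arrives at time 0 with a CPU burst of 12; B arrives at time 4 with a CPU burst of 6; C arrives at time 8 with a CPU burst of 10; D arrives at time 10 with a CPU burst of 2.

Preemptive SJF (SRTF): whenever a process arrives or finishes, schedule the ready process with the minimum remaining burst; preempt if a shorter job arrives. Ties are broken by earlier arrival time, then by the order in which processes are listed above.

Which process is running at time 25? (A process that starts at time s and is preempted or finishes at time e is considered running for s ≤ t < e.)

C

Timeline: | A 0-4 | B 4-10 | D 10-12 | A 12-20 | C 20-30 |
Completion: A=20  B=10  C=30  D=12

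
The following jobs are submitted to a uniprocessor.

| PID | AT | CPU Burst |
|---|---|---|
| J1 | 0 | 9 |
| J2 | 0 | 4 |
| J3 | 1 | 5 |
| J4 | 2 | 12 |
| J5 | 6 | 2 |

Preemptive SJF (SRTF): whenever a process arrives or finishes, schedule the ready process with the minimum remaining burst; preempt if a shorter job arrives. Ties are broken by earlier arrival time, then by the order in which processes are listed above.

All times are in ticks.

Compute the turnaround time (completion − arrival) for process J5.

Schedule: | J2 0-4 | J3 4-6 | J5 6-8 | J3 8-11 | J1 11-20 | J4 20-32 |
Completion: J1=20  J2=4  J3=11  J4=32  J5=8
Turnaround (C−A): J1=20  J2=4  J3=10  J4=30  J5=2
Turnaround(J5) = completion − arrival = 8 − 6 = 2

2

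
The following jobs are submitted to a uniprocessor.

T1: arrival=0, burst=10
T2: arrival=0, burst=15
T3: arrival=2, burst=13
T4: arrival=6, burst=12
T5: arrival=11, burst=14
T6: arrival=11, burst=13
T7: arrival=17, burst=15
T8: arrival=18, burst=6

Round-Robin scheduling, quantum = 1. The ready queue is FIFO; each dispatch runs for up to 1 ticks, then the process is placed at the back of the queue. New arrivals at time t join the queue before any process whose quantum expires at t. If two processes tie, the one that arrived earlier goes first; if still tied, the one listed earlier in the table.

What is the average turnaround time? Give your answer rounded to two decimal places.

Timeline: | T1 0-1 | T2 1-2 | T1 2-3 | T3 3-4 | T2 4-5 | T1 5-6 | T3 6-7 | T2 7-8 | T4 8-9 | T1 9-10 | T3 10-11 | T2 11-12 | T4 12-13 | T1 13-14 | T5 14-15 | T6 15-16 | T3 16-17 | T2 17-18 | T4 18-19 | T1 19-20 | T5 20-21 | T6 21-22 | T7 22-23 | T3 23-24 | T8 24-25 | T2 25-26 | T4 26-27 | T1 27-28 | T5 28-29 | T6 29-30 | T7 30-31 | T3 31-32 | T8 32-33 | T2 33-34 | T4 34-35 | T1 35-36 | T5 36-37 | T6 37-38 | T7 38-39 | T3 39-40 | T8 40-41 | T2 41-42 | T4 42-43 | T1 43-44 | T5 44-45 | T6 45-46 | T7 46-47 | T3 47-48 | T8 48-49 | T2 49-50 | T4 50-51 | T1 51-52 | T5 52-53 | T6 53-54 | T7 54-55 | T3 55-56 | T8 56-57 | T2 57-58 | T4 58-59 | T5 59-60 | T6 60-61 | T7 61-62 | T3 62-63 | T8 63-64 | T2 64-65 | T4 65-66 | T5 66-67 | T6 67-68 | T7 68-69 | T3 69-70 | T2 70-71 | T4 71-72 | T5 72-73 | T6 73-74 | T7 74-75 | T3 75-76 | T2 76-77 | T4 77-78 | T5 78-79 | T6 79-80 | T7 80-81 | T3 81-82 | T2 82-83 | T4 83-84 | T5 84-85 | T6 85-86 | T7 86-87 | T2 87-88 | T5 88-89 | T6 89-90 | T7 90-91 | T5 91-92 | T6 92-93 | T7 93-94 | T5 94-95 | T7 95-98 |
Completion: T1=52  T2=88  T3=82  T4=84  T5=95  T6=93  T7=98  T8=64
Turnaround times: T1=52, T2=88, T3=80, T4=78, T5=84, T6=82, T7=81, T8=46
Average turnaround = (52+88+80+78+84+82+81+46) / 8 = 591/8 = 73.88

73.88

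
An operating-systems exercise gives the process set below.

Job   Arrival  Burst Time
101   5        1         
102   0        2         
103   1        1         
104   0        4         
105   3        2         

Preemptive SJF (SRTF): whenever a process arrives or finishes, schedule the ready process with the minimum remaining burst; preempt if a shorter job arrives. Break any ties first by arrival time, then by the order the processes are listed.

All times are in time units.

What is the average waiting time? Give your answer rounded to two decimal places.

1.40

Schedule: | 102 0-2 | 103 2-3 | 105 3-5 | 101 5-6 | 104 6-10 |
Completion: 101=6  102=2  103=3  104=10  105=5
Turnaround (C−A): 101=1  102=2  103=2  104=10  105=2
Waiting times: 101=0, 102=0, 103=1, 104=6, 105=0
Average waiting = (0+0+1+6+0) / 5 = 7/5 = 1.40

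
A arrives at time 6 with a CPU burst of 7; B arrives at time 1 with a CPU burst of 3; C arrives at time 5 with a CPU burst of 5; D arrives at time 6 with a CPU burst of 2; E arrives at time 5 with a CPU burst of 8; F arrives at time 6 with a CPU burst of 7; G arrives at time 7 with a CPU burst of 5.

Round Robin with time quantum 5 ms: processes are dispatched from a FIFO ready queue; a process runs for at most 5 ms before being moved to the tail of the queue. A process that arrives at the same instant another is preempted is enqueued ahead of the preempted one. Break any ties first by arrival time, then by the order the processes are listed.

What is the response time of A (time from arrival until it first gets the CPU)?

9

Timeline: | idle 0-1 | B 1-4 | idle 4-5 | C 5-10 | E 10-15 | A 15-20 | D 20-22 | F 22-27 | G 27-32 | E 32-35 | A 35-37 | F 37-39 |
Completion: A=37  B=4  C=10  D=22  E=35  F=39  G=32
Turnaround (C−A): A=31  B=3  C=5  D=16  E=30  F=33  G=25
Response(A) = first start − arrival = 15 − 6 = 9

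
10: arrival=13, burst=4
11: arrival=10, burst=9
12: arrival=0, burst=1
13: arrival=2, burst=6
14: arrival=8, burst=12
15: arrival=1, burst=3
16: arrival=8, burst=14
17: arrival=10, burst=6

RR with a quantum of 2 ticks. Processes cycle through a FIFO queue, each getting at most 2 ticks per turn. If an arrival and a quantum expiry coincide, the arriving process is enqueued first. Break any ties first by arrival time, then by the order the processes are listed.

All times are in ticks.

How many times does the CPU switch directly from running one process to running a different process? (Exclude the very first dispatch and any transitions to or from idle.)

27

Timeline: | 12 0-1 | 15 1-3 | 13 3-5 | 15 5-6 | 13 6-8 | 14 8-10 | 16 10-12 | 13 12-14 | 11 14-16 | 17 16-18 | 14 18-20 | 16 20-22 | 10 22-24 | 11 24-26 | 17 26-28 | 14 28-30 | 16 30-32 | 10 32-34 | 11 34-36 | 17 36-38 | 14 38-40 | 16 40-42 | 11 42-44 | 14 44-46 | 16 46-48 | 11 48-49 | 14 49-51 | 16 51-55 |
Completion: 10=34  11=49  12=1  13=14  14=51  15=6  16=55  17=38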